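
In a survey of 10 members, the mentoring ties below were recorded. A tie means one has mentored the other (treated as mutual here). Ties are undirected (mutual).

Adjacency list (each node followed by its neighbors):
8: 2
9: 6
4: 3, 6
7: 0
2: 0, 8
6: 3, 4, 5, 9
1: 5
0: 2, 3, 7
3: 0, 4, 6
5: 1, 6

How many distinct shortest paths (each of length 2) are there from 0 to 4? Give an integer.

1

The shortest distance is 2, and the only length-2 path is 0–3–4. So there is exactly 1 shortest path.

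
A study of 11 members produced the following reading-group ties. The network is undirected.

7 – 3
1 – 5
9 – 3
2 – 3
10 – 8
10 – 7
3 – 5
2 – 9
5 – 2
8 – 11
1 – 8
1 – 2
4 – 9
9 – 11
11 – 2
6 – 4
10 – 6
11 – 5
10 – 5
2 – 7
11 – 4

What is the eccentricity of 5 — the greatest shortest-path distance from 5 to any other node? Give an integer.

Distances from 5: 1:1, 2:1, 3:1, 4:2, 6:2, 7:2, 8:2, 9:2, 10:1, 11:1.
The largest is 2 (to 9, 4, 8, 7, and 6), so the eccentricity of 5 is 2.

2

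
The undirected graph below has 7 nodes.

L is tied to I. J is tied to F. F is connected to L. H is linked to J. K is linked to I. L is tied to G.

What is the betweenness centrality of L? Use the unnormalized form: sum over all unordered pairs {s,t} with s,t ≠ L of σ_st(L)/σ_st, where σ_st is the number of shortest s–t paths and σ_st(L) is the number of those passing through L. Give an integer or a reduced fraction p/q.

11

Pairs whose geodesics pass through L — H–I: 1; H–K: 1; H–G: 1; J–I: 1; J–K: 1; J–G: 1; I–G: 1; I–F: 1; K–G: 1; K–F: 1; G–F: 1.
All other pairs contribute 0.
Summing the contributions gives betweenness(L) = 11.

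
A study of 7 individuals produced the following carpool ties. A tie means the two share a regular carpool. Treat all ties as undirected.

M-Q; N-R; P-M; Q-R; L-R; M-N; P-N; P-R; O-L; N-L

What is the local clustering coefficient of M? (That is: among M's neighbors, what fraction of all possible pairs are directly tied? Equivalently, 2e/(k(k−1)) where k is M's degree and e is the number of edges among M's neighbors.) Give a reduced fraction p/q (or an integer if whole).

1/3

M's neighbors: N, P, and Q (k = 3).
Possible neighbor pairs: C(3,2) = 3. Edges among them: N–P → e = 1.
Clustering(M) = 1/3.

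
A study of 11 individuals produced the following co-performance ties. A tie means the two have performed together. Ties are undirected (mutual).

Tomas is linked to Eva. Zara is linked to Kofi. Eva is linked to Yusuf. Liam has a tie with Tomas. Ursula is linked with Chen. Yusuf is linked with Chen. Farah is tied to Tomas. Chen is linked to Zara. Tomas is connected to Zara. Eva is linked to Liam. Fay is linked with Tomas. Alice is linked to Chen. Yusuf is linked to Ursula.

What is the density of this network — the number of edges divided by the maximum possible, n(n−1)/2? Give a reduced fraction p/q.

There are 13 edges and 11 nodes, so the maximum possible is C(11,2) = 55.
Density = 13/55.

13/55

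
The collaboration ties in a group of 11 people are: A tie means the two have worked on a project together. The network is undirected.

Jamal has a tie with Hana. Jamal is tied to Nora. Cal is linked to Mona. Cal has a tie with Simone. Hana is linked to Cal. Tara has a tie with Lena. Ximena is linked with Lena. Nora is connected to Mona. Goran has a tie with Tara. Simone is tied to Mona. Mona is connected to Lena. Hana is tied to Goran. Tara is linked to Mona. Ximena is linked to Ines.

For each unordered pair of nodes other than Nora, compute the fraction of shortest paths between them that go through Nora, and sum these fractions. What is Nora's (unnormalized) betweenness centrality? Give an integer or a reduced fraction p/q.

5

Pairs whose geodesics pass through Nora — Ximena–Jamal: 1; Simone–Jamal: 1/2; Lena–Jamal: 1; Jamal–Mona: 1; Jamal–Tara: 1/2; Jamal–Ines: 1.
All other pairs contribute 0.
Summing the contributions gives betweenness(Nora) = 5.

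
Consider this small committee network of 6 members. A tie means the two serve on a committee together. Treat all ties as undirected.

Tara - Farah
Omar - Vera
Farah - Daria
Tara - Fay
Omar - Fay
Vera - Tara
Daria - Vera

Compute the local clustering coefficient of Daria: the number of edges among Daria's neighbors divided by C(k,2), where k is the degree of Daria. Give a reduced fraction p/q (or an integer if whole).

0

Daria's neighbors: Farah and Vera (k = 2).
Possible neighbor pairs: C(2,2) = 1. Edges among them: none → e = 0.
Clustering(Daria) = 0/1.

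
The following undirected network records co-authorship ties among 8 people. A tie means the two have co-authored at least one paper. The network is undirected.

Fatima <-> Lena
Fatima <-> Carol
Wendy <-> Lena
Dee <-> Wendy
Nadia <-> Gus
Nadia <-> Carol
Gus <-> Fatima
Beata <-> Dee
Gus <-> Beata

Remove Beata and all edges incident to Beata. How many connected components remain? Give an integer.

1

Beata's neighbors (Dee and Gus) remain reachable from one another through other ties, so the rest of the network stays in one piece.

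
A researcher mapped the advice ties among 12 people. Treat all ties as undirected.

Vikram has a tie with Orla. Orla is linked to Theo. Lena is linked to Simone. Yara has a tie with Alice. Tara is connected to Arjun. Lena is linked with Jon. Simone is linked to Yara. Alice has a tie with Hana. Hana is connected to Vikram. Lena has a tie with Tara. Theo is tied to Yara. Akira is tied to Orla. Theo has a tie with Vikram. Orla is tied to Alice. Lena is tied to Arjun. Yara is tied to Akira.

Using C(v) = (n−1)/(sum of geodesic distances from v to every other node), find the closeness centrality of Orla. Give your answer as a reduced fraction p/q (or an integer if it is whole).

Distances from Orla: Akira:1, Alice:1, Arjun:5, Hana:2, Jon:5, Lena:4, Simone:3, Tara:5, Theo:1, Vikram:1, Yara:2. Sum = 30.
n = 12, so closeness = 11/30.

11/30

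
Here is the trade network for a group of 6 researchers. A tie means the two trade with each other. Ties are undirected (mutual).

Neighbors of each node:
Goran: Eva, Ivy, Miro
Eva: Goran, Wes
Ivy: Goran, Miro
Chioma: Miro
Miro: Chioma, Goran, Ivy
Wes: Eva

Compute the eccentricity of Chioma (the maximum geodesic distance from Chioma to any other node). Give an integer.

4

Distances from Chioma: Eva:3, Goran:2, Ivy:2, Miro:1, Wes:4.
The largest is 4 (to Wes), so the eccentricity of Chioma is 4.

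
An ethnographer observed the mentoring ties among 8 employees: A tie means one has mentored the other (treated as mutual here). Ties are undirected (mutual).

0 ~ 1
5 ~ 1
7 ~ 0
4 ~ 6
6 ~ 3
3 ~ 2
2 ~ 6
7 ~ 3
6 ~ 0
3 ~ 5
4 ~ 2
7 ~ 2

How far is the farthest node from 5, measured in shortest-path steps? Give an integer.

Distances from 5: 0:2, 1:1, 2:2, 3:1, 4:3, 6:2, 7:2.
The largest is 3 (to 4), so the eccentricity of 5 is 3.

3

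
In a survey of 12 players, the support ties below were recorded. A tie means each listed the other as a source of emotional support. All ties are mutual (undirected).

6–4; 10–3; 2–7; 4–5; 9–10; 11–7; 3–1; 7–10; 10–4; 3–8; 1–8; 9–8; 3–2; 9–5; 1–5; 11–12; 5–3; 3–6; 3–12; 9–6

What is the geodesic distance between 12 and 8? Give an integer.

One shortest route is 12 – 3 – 8, which uses 2 edges, and 12 and 8 are not directly tied, so nothing shorter exists. So d(12,8) = 2.

2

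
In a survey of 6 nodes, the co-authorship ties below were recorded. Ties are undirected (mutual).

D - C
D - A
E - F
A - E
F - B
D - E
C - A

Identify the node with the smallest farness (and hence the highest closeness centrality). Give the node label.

E

Farness (sum of distances to all others) for each node — A:8, B:13, C:11, D:8, E:7, F:9.
The smallest farness is 7, for E, so E has the highest closeness.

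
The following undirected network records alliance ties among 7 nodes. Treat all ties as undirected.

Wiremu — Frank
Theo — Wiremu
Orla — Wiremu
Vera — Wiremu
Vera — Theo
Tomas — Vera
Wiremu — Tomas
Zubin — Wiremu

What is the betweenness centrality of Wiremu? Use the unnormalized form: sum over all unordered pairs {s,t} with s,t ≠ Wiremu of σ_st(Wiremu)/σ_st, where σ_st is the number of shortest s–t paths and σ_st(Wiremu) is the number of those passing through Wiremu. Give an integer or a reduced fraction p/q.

25/2

Pairs whose geodesics pass through Wiremu — Theo–Zubin: 1; Theo–Tomas: 1/2; Theo–Frank: 1; Theo–Orla: 1; Zubin–Tomas: 1; Zubin–Frank: 1; Zubin–Orla: 1; Zubin–Vera: 1; Tomas–Frank: 1; Tomas–Orla: 1; Frank–Orla: 1; Frank–Vera: 1; Orla–Vera: 1.
All other pairs contribute 0.
Summing the contributions gives betweenness(Wiremu) = 25/2.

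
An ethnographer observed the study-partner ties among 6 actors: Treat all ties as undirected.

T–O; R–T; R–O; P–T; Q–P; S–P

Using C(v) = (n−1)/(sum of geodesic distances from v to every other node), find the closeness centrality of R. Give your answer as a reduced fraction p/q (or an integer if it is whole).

1/2

Distances from R: O:1, P:2, Q:3, S:3, T:1. Sum = 10.
n = 6, so closeness = 5/10 = 1/2.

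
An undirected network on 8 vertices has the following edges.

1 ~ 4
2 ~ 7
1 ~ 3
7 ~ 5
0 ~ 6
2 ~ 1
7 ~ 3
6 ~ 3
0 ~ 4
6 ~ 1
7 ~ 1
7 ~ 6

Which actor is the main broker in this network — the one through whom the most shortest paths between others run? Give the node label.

7

Unnormalized betweenness of each node: 0:1/2, 1:37/6, 2:0, 3:0, 4:5/6, 5:0, 6:25/6, 7:22/3.
7 has the largest value, 22/3, making it the main broker — the node through which the most shortest paths run.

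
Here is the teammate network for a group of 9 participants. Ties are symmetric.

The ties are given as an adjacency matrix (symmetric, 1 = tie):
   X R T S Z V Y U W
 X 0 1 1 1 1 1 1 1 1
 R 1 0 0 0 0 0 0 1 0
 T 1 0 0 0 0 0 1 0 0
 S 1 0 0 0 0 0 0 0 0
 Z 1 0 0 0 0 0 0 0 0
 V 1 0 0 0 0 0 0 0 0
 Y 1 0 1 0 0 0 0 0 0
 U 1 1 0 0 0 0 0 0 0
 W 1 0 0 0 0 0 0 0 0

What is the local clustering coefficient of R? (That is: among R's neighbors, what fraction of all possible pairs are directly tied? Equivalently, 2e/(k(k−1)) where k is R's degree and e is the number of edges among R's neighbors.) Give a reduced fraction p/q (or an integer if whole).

1

R's neighbors: U and X (k = 2).
Possible neighbor pairs: C(2,2) = 1. Edges among them: U–X → e = 1.
Clustering(R) = 1/1.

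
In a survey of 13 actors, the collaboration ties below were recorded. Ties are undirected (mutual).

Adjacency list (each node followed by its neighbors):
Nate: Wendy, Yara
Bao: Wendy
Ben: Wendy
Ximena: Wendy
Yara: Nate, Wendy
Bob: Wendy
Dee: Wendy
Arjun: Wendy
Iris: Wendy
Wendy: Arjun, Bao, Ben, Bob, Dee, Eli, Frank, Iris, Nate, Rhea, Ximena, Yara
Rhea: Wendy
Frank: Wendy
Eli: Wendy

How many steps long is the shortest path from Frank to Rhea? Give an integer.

One shortest route is Frank – Wendy – Rhea, which uses 2 edges, and Frank and Rhea are not directly tied, so nothing shorter exists. So d(Frank,Rhea) = 2.

2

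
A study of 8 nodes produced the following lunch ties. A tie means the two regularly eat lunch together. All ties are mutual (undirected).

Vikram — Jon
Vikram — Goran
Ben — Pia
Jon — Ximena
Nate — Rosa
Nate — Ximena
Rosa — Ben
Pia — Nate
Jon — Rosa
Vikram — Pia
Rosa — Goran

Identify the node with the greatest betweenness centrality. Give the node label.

Unnormalized betweenness of each node: Ben:1/2, Goran:1/2, Jon:3, Nate:3, Pia:17/6, Rosa:35/6, Vikram:17/6, Ximena:1/2.
Rosa has the largest value, 35/6, making it the main broker — the node through which the most shortest paths run.

Rosa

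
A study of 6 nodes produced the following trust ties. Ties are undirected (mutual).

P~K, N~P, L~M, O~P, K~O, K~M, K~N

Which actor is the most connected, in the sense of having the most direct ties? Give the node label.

K

Degrees — K:4, L:1, M:2, N:2, O:2, P:3.
The maximum is 4, attained only by K.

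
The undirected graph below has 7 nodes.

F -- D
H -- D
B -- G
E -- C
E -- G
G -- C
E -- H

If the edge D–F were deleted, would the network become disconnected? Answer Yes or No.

Yes

Without the D–F edge there is no alternate route between D and F, so the network disconnects. It is a bridge.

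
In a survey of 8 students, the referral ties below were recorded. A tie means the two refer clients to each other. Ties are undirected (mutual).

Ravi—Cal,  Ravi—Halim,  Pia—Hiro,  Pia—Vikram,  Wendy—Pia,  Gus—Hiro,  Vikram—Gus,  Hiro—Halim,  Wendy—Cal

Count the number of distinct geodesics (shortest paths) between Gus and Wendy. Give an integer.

The shortest distance is 3. The length-3 paths are: Gus–Vikram–Pia–Wendy; Gus–Hiro–Pia–Wendy.
That gives 2 distinct shortest paths.

2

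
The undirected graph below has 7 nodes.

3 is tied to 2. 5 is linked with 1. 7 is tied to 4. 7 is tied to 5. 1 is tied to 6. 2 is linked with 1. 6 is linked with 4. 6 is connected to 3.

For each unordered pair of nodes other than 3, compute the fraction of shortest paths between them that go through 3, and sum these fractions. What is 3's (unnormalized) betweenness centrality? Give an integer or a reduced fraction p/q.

Pairs whose geodesics pass through 3 — 4–2: 1/2; 6–2: 1/2.
All other pairs contribute 0.
Summing the contributions gives betweenness(3) = 1.

1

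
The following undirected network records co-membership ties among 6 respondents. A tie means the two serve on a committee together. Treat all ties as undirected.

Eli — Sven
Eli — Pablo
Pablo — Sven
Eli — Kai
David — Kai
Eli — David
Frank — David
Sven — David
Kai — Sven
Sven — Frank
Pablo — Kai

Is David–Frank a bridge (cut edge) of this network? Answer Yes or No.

No

Even without that edge, David still reaches Frank via David – Sven – Frank, so the network stays connected. Not a bridge.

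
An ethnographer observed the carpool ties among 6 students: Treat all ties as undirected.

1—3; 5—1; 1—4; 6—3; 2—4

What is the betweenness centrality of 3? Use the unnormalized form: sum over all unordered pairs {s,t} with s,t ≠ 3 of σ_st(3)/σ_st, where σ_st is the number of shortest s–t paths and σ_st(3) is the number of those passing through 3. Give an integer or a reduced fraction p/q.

4

Pairs whose geodesics pass through 3 — 4–6: 1; 2–6: 1; 6–1: 1; 6–5: 1.
All other pairs contribute 0.
Summing the contributions gives betweenness(3) = 4.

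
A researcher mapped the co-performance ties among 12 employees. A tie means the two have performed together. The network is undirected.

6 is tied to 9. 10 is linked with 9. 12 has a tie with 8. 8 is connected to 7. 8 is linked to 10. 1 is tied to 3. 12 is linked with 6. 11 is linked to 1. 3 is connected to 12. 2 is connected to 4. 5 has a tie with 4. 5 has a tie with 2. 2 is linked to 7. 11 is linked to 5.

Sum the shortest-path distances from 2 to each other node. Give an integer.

28

Distances from 2: 1:3, 3:4, 4:1, 5:1, 6:4, 7:1, 8:2, 9:4, 10:3, 11:2, 12:3.
Sum = 3 + 4 + 1 + 1 + 4 + 1 + 2 + 4 + 3 + 2 + 3 = 28.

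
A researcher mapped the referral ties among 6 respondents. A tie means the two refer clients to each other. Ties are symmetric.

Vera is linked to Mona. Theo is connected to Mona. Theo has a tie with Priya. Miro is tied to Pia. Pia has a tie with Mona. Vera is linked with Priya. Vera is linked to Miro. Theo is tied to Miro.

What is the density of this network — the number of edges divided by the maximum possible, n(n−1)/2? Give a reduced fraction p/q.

There are 8 edges and 6 nodes, so the maximum possible is C(6,2) = 15.
Density = 8/15.

8/15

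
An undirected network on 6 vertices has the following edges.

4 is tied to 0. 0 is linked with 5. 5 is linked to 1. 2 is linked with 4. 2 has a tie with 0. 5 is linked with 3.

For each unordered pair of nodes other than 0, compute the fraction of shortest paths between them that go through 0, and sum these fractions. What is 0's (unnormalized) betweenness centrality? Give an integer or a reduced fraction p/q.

Pairs whose geodesics pass through 0 — 5–4: 1; 5–2: 1; 4–3: 1; 4–1: 1; 3–2: 1; 1–2: 1.
All other pairs contribute 0.
Summing the contributions gives betweenness(0) = 6.

6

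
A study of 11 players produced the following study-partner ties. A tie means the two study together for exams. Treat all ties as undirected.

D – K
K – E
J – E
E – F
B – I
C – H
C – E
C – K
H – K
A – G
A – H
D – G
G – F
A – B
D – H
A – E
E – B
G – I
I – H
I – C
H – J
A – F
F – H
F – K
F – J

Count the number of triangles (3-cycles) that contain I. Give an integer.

1

I's neighbors: B, C, G, and H.
Neighbor pairs that are themselves tied: I–C–H. Each forms one triangle with I, for 1 in total.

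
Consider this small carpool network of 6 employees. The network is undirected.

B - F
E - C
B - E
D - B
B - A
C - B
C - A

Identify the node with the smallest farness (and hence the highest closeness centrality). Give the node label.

B

Farness (sum of distances to all others) for each node — A:8, B:5, C:7, D:9, E:8, F:9.
The smallest farness is 5, for B, so B has the highest closeness.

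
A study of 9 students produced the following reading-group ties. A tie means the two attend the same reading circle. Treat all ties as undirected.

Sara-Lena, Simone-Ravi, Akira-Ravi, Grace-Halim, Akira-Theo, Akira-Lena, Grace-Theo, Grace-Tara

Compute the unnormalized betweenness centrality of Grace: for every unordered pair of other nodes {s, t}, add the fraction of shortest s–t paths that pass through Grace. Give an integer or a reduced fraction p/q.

Pairs whose geodesics pass through Grace — Ravi–Halim: 1; Ravi–Tara: 1; Halim–Simone: 1; Halim–Tara: 1; Halim–Sara: 1; Halim–Akira: 1; Halim–Lena: 1; Halim–Theo: 1; Simone–Tara: 1; Tara–Sara: 1; Tara–Akira: 1; Tara–Lena: 1; Tara–Theo: 1.
All other pairs contribute 0.
Summing the contributions gives betweenness(Grace) = 13.

13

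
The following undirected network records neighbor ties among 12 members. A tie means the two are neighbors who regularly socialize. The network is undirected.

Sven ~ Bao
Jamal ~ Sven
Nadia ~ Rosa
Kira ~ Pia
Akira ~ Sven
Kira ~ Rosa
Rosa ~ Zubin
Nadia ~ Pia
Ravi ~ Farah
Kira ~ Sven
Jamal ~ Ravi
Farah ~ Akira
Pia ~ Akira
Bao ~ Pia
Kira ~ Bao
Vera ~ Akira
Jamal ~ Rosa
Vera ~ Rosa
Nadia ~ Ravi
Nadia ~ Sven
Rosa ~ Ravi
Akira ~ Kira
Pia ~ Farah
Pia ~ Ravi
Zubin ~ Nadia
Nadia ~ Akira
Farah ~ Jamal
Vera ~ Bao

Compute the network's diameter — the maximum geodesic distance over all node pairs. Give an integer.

Eccentricity of each node (its greatest distance to any other): Akira:2, Bao:3, Farah:3, Jamal:2, Kira:2, Nadia:2, Pia:2, Ravi:2, Rosa:2, Sven:2, Vera:2, Zubin:3.
The maximum eccentricity is 3, realized for instance by the pair Farah–Zubin via Farah – Akira – Nadia – Zubin. So the diameter is 3.

3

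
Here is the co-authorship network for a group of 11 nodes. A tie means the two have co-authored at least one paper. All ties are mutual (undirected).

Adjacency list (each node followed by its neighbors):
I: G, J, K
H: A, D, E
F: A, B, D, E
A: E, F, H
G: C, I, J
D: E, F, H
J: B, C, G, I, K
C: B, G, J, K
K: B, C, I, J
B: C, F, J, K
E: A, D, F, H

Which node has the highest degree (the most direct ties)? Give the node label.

Degrees — A:3, B:4, C:4, D:3, E:4, F:4, G:3, H:3, I:3, J:5, K:4.
The maximum is 5, attained only by J.

J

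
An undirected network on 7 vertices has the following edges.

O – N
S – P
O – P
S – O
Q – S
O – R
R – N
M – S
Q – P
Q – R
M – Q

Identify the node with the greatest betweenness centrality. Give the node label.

Unnormalized betweenness of each node: M:0, N:0, O:7/2, P:1/3, Q:3, R:11/6, S:7/3.
O has the largest value, 7/2, making it the main broker — the node through which the most shortest paths run.

O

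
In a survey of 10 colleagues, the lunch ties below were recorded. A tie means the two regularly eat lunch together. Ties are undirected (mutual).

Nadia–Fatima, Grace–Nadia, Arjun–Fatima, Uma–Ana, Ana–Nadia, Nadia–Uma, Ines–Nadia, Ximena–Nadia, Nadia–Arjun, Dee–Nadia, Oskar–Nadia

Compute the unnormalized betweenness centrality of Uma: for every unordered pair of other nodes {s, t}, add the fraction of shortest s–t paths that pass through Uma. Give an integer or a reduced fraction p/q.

No shortest path between any pair of other nodes passes through Uma.
Summing the contributions gives betweenness(Uma) = 0.

0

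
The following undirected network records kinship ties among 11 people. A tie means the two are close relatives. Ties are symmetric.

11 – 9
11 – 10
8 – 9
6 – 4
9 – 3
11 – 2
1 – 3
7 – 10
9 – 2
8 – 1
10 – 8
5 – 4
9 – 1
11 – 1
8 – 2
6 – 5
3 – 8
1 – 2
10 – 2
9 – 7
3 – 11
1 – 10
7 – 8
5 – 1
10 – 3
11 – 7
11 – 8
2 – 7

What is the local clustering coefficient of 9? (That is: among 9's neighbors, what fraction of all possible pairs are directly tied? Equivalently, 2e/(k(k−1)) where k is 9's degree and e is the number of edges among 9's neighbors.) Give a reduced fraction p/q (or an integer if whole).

9's neighbors: 1, 2, 3, 7, 8, and 11 (k = 6).
Possible neighbor pairs: C(6,2) = 15. Edges among them: 1–2, 1–3, 1–8, 1–11, 2–7, 2–8, 2–11, 3–8, 3–11, 7–8, 7–11, 8–11 → e = 12.
Clustering(9) = 12/15 = 4/5.

4/5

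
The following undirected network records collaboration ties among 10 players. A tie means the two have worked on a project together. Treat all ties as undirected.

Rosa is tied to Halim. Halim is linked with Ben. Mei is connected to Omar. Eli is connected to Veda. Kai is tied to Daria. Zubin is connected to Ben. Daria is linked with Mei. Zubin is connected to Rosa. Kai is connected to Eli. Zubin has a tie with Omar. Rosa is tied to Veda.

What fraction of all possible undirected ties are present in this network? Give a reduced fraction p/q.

There are 11 edges and 10 nodes, so the maximum possible is C(10,2) = 45.
Density = 11/45.

11/45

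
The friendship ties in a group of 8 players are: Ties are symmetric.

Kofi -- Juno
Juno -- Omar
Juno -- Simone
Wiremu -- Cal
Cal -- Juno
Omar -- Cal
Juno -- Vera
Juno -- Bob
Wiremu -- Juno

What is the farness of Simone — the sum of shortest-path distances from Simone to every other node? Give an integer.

Distances from Simone: Bob:2, Cal:2, Juno:1, Kofi:2, Omar:2, Vera:2, Wiremu:2.
Sum = 2 + 2 + 1 + 2 + 2 + 2 + 2 = 13.

13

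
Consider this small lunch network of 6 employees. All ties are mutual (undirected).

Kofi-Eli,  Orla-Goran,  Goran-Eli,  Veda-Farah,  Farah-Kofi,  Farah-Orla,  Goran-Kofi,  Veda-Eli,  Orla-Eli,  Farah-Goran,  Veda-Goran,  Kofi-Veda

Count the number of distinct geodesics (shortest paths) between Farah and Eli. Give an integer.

The shortest distance is 2. The length-2 paths are: Farah–Veda–Eli; Farah–Goran–Eli; Farah–Orla–Eli; Farah–Kofi–Eli.
That gives 4 distinct shortest paths.

4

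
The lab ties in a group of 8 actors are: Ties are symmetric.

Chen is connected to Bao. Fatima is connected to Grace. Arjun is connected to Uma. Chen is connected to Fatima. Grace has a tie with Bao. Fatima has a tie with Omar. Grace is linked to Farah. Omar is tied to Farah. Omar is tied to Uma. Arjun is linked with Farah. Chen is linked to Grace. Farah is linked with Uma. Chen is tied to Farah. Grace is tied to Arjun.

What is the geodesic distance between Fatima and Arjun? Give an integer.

2

One shortest route is Fatima – Grace – Arjun, which uses 2 edges, and Fatima and Arjun are not directly tied, so nothing shorter exists. So d(Fatima,Arjun) = 2.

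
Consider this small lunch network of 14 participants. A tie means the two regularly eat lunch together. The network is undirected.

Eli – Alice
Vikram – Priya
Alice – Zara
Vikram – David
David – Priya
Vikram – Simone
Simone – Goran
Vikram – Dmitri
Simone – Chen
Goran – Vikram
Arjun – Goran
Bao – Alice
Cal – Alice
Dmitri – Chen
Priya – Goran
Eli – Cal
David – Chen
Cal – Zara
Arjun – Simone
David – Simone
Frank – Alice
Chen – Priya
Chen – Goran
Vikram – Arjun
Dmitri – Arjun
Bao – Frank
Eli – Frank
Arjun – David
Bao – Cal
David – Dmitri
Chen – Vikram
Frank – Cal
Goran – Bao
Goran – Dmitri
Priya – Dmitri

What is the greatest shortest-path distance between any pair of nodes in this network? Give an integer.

5

Eccentricity of each node (its greatest distance to any other): Alice:4, Arjun:4, Bao:3, Cal:4, Chen:4, David:5, Dmitri:4, Eli:5, Frank:4, Goran:3, Priya:4, Simone:4, Vikram:4, Zara:5.
The maximum eccentricity is 5, realized for instance by the pair Eli–David via Eli – Frank – Bao – Goran – Chen – David. So the diameter is 5.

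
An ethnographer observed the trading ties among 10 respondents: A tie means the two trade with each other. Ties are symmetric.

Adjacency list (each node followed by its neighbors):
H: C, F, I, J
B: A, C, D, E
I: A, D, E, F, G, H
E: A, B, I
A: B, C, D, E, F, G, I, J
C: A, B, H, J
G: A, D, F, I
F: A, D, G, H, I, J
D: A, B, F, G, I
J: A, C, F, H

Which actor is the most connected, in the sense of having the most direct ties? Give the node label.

A

Degrees — A:8, B:4, C:4, D:5, E:3, F:6, G:4, H:4, I:6, J:4.
The maximum is 8, attained only by A.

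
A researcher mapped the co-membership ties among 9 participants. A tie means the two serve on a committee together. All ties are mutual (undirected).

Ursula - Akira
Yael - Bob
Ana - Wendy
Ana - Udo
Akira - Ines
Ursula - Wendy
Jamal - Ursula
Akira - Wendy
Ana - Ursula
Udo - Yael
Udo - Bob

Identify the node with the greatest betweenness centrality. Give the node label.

Unnormalized betweenness of each node: Akira:7, Ana:15, Bob:0, Ines:0, Jamal:0, Udo:12, Ursula:11, Wendy:4, Yael:0.
Ana has the largest value, 15, making it the main broker — the node through which the most shortest paths run.

Ana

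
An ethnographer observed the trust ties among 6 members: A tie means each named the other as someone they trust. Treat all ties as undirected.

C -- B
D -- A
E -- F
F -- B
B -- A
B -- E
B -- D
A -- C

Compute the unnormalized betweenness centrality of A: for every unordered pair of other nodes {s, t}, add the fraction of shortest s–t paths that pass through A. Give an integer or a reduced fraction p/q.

Pairs whose geodesics pass through A — C–D: 1/2.
All other pairs contribute 0.
Summing the contributions gives betweenness(A) = 1/2.

1/2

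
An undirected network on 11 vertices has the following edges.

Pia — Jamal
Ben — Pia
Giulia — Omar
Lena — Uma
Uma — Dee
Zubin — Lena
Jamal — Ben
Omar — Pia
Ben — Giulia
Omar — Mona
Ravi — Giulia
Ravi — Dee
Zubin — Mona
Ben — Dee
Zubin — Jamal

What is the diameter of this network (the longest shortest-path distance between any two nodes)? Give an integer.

4

Eccentricity of each node (its greatest distance to any other): Ben:3, Dee:4, Giulia:4, Jamal:3, Lena:4, Mona:4, Omar:4, Pia:3, Ravi:4, Uma:4, Zubin:4.
The maximum eccentricity is 4, realized for instance by the pair Giulia–Lena via Giulia – Ben – Dee – Uma – Lena. So the diameter is 4.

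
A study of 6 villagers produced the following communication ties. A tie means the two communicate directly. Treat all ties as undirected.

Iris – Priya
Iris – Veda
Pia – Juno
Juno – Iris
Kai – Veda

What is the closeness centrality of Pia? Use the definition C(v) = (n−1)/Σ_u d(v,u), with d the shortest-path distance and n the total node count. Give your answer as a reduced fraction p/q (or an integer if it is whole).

Distances from Pia: Iris:2, Juno:1, Kai:4, Priya:3, Veda:3. Sum = 13.
n = 6, so closeness = 5/13.

5/13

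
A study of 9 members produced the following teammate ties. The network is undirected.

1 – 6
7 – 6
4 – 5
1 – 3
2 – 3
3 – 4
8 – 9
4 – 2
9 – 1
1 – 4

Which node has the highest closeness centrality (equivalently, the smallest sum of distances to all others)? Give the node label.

Farness (sum of distances to all others) for each node — 1:12, 2:20, 3:15, 4:14, 5:21, 6:17, 7:24, 8:24, 9:17.
The smallest farness is 12, for 1, so 1 has the highest closeness.

1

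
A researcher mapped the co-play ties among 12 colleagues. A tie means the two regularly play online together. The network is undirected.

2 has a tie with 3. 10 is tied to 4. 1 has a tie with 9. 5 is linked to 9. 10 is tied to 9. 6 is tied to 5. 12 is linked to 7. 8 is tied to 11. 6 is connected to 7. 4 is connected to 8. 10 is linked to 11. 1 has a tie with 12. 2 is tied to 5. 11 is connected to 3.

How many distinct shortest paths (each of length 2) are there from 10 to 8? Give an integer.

2

The shortest distance is 2. The length-2 paths are: 10–4–8; 10–11–8.
That gives 2 distinct shortest paths.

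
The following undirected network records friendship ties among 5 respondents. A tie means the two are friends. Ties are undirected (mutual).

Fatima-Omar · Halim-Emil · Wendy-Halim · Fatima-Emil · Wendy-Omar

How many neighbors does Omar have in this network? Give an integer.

2

Omar is directly tied to Fatima and Wendy. That is 2 neighbors, so the degree of Omar is 2.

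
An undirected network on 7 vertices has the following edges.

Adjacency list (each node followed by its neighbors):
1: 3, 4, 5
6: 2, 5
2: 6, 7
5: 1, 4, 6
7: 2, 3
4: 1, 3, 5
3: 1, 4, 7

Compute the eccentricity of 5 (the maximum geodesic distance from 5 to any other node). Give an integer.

Distances from 5: 1:1, 2:2, 3:2, 4:1, 6:1, 7:3.
The largest is 3 (to 7), so the eccentricity of 5 is 3.

3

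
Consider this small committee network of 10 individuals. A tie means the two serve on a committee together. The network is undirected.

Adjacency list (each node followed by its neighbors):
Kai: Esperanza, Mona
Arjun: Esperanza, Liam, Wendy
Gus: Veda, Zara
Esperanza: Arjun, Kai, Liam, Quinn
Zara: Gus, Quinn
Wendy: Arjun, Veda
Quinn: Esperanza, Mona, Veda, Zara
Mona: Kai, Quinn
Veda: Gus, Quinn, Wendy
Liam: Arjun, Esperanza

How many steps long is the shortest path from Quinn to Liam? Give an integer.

2

One shortest route is Quinn – Esperanza – Liam, which uses 2 edges, and Quinn and Liam are not directly tied, so nothing shorter exists. So d(Quinn,Liam) = 2.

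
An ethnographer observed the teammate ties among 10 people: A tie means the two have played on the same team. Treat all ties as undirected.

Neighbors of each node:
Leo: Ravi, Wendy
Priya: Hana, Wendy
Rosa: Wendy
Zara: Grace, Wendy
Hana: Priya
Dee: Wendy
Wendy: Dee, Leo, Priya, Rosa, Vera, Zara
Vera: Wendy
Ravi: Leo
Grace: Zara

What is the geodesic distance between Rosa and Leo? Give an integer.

2

One shortest route is Rosa – Wendy – Leo, which uses 2 edges, and Rosa and Leo are not directly tied, so nothing shorter exists. So d(Rosa,Leo) = 2.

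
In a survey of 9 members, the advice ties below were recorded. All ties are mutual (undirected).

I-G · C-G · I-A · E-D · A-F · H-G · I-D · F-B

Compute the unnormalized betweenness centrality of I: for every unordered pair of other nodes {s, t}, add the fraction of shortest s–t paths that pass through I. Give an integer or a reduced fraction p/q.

21

Pairs whose geodesics pass through I — F–D: 1; F–C: 1; F–H: 1; F–E: 1; F–G: 1; B–D: 1; B–C: 1; B–H: 1; B–E: 1; B–G: 1; D–C: 1; D–H: 1; D–A: 1; D–G: 1 … (+7 more pairs).
All other pairs contribute 0.
Summing the contributions gives betweenness(I) = 21.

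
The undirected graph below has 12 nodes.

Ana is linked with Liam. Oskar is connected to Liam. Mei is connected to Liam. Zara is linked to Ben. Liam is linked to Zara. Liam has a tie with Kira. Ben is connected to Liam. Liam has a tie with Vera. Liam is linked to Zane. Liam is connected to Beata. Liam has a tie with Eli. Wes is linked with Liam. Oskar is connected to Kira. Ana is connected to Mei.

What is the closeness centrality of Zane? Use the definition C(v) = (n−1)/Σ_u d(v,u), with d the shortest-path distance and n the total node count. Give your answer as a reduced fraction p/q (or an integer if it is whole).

Distances from Zane: Ana:2, Beata:2, Ben:2, Eli:2, Kira:2, Liam:1, Mei:2, Oskar:2, Vera:2, Wes:2, Zara:2. Sum = 21.
n = 12, so closeness = 11/21.

11/21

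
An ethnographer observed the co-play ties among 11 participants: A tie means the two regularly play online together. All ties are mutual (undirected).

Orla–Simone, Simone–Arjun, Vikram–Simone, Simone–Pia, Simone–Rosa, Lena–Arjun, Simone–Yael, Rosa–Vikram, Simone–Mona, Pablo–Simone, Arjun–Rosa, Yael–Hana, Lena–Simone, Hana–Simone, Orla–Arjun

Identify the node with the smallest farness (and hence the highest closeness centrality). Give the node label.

Farness (sum of distances to all others) for each node — Arjun:16, Hana:18, Lena:18, Mona:19, Orla:18, Pablo:19, Pia:19, Rosa:17, Simone:10, Vikram:18, Yael:18.
The smallest farness is 10, for Simone, so Simone has the highest closeness.

Simone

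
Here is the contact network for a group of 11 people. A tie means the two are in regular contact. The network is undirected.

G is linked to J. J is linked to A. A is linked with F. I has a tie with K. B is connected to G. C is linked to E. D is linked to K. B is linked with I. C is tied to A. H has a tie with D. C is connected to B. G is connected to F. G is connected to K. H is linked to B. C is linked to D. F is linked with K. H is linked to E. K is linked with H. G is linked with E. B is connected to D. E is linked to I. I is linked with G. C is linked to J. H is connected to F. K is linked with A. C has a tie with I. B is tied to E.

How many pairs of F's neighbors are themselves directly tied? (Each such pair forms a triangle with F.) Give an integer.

F's neighbors: A, G, H, and K.
Neighbor pairs that are themselves tied: F–A–K; F–G–K; F–H–K. Each forms one triangle with F, for 3 in total.

3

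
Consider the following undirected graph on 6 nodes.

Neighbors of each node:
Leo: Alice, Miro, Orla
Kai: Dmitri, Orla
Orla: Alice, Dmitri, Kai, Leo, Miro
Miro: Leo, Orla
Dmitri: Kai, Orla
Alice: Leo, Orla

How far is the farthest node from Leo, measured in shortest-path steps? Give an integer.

2

Distances from Leo: Alice:1, Dmitri:2, Kai:2, Miro:1, Orla:1.
The largest is 2 (to Kai and Dmitri), so the eccentricity of Leo is 2.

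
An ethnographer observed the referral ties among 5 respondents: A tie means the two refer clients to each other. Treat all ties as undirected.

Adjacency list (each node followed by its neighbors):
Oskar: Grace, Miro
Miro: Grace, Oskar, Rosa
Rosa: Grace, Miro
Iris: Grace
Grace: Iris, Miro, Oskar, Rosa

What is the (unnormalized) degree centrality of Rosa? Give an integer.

Rosa is directly tied to Grace and Miro. That is 2 neighbors, so the degree of Rosa is 2.

2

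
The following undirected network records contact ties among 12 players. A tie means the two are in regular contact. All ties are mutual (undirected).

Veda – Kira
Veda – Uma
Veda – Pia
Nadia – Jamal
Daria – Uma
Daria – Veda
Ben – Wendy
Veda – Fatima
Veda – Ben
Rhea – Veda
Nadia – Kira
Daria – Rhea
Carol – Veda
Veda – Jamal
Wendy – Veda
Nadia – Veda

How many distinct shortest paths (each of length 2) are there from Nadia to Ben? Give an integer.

The shortest distance is 2, and the only length-2 path is Nadia–Veda–Ben. So there is exactly 1 shortest path.

1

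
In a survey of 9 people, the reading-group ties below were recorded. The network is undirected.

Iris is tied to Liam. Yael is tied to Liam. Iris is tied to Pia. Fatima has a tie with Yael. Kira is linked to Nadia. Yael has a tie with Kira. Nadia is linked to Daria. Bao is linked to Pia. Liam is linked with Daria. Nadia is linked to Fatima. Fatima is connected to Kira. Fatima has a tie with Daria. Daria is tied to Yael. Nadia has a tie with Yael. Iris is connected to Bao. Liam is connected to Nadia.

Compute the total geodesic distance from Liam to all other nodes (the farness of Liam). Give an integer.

12

Distances from Liam: Bao:2, Daria:1, Fatima:2, Iris:1, Kira:2, Nadia:1, Pia:2, Yael:1.
Sum = 2 + 1 + 2 + 1 + 2 + 1 + 2 + 1 = 12.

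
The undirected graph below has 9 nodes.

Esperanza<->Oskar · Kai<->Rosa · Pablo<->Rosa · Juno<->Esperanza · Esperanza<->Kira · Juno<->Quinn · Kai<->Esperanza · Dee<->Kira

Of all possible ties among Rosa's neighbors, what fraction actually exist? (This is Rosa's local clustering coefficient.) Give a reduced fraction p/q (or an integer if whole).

Rosa's neighbors: Kai and Pablo (k = 2).
Possible neighbor pairs: C(2,2) = 1. Edges among them: none → e = 0.
Clustering(Rosa) = 0/1.

0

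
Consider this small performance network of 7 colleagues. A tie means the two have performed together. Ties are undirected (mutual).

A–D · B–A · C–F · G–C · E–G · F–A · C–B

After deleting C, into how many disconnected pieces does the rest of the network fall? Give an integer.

Without C, the remaining ties split the others into: {E, G}; {A, B, D, F}.
That's 2 separate components.

2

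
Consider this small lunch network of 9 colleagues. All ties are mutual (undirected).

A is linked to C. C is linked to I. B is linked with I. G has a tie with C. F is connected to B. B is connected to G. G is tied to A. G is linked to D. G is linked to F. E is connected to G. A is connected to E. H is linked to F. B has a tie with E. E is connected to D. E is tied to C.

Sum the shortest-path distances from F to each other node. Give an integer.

Distances from F: A:2, B:1, C:2, D:2, E:2, G:1, H:1, I:2.
Sum = 2 + 1 + 2 + 2 + 2 + 1 + 1 + 2 = 13.

13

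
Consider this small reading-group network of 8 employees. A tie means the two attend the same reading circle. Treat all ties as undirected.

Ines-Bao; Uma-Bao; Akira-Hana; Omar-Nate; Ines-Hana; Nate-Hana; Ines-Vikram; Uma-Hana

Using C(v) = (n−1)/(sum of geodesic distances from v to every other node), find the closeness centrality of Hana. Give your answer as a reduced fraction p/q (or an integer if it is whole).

7/10

Distances from Hana: Akira:1, Bao:2, Ines:1, Nate:1, Omar:2, Uma:1, Vikram:2. Sum = 10.
n = 8, so closeness = 7/10.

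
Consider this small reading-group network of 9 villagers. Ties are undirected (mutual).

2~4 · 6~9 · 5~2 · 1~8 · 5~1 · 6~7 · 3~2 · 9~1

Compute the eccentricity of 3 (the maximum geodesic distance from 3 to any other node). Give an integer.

Distances from 3: 1:3, 2:1, 4:2, 5:2, 6:5, 7:6, 8:4, 9:4.
The largest is 6 (to 7), so the eccentricity of 3 is 6.

6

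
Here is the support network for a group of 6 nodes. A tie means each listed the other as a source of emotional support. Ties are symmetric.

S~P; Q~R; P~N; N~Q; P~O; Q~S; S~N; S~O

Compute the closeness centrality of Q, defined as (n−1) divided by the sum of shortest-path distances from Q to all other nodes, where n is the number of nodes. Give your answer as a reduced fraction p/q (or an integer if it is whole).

Distances from Q: N:1, O:2, P:2, R:1, S:1. Sum = 7.
n = 6, so closeness = 5/7.

5/7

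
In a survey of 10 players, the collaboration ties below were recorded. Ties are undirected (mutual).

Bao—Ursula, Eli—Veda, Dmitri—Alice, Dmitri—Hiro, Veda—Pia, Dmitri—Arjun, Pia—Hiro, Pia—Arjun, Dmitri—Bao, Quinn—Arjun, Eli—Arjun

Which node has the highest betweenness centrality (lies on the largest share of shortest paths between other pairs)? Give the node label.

Unnormalized betweenness of each node: Alice:0, Arjun:107/6, Bao:8, Dmitri:64/3, Eli:7/3, Hiro:10/3, Pia:19/3, Quinn:0, Ursula:0, Veda:5/6.
Dmitri has the largest value, 64/3, making it the main broker — the node through which the most shortest paths run.

Dmitri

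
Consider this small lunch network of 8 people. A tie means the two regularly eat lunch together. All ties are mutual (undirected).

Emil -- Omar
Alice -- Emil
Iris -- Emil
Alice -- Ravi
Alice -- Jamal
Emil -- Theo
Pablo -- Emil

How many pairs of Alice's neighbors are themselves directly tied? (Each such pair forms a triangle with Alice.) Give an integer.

0

Alice's neighbors are Emil, Jamal, and Ravi, but none of them are tied to each other, so no triangle contains Alice.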